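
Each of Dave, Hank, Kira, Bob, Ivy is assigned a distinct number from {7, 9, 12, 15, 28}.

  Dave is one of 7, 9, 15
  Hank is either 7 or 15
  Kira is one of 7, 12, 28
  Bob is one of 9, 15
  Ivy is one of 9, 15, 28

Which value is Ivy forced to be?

The 5 variables together cover exactly {7, 9, 12, 15, 28} — 5 values for 5 variables — and 12 appears only in Kira's list, so Kira = 12.
Among the 4 still-open variables, 28 fits only Ivy (and all 4 values in {7, 9, 15, 28} must be used), so Ivy = 28.

28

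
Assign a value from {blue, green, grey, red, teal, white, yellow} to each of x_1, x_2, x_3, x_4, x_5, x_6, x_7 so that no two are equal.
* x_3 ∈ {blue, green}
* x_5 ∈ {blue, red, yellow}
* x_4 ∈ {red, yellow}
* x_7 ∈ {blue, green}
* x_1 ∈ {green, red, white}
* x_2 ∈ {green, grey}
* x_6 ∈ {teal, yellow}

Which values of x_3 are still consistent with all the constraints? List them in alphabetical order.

The 7 variables draw from only 7 values {blue, green, grey, red, teal, white, yellow}, so each is used; only x_2 can be grey, hence x_2 = grey.
Among the 6 still-open variables, teal fits only x_6 (and all 6 values in {blue, green, red, teal, white, yellow} must be used), so x_6 = teal.
Among the 5 still-open variables, white fits only x_1 (and all 5 values in {blue, green, red, white, yellow} must be used), so x_1 = white.
x_3 and x_7 between them cover only {blue, green} — a naked pair. Remove those values from x_5.
No further eliminations apply; x_3 can still be any of blue, green.

blue, green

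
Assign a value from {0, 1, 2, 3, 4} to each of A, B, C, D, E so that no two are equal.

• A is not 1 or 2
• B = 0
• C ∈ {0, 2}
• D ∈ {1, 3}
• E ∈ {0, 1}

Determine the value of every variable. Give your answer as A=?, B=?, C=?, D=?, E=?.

A=4, B=0, C=2, D=3, E=1

B must be 0 (only option left). Strike 0 from A, C, E.
That leaves C = 2.
That leaves E = 1. Remove 1 from D.
D has just one choice, so D = 3. Remove 3 from A.
That leaves A = 4.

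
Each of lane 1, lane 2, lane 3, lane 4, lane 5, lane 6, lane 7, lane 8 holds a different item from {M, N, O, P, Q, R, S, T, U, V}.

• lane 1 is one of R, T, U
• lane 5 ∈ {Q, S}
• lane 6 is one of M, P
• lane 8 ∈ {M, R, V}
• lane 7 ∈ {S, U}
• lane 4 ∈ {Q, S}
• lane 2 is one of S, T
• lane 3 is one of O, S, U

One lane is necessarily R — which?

lane 1

lane 4 and lane 5 share exactly the 2 values {Q, S}; by pigeonhole those values go to them, so strike Q, S from lane 2, lane 3, lane 7.
lane 2 has just one choice, so lane 2 = T. Eliminate T elsewhere: lane 1.
That leaves lane 7 = U. So lane 1, lane 3 can't be U.
So R goes to lane 1.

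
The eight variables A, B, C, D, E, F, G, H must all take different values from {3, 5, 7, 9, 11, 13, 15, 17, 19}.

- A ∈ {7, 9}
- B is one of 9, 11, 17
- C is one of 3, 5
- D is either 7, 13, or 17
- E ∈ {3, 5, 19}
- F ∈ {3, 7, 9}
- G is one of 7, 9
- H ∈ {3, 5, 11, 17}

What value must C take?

Among the 8 variables, 13 fits only D (and all 8 values in {3, 5, 7, 9, 11, 13, 17, 19} must be used), so D = 13.
Among the 7 still-open variables, 19 fits only E (and all 7 values in {3, 5, 7, 9, 11, 17, 19} must be used), so E = 19.
A and G share exactly the 2 values {7, 9}; by pigeonhole those values go to them, so strike 7, 9 from B, F.
F's domain is down to {3}, so F = 3. Remove 3 from C, H.
So C = 5.

5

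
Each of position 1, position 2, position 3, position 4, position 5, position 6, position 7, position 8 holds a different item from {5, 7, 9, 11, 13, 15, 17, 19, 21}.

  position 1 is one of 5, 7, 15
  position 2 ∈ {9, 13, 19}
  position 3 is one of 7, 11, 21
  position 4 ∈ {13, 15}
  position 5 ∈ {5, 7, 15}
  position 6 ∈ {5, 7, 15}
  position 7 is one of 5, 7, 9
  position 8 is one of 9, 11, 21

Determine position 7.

The 8 variables draw from only 8 values {5, 7, 9, 11, 13, 15, 19, 21}, so each is used; only position 2 can be 19, hence position 2 = 19.
The 7 still-open variables together cover exactly {5, 7, 9, 11, 13, 15, 21} — 7 values for 7 variables — and 13 appears only in position 4's list, so position 4 = 13.
position 1, position 5, position 6 share exactly the 3 values {5, 7, 15}; by pigeonhole those values go to them, so strike 5, 7, 15 from position 3, position 7.
So position 7 = 9.

9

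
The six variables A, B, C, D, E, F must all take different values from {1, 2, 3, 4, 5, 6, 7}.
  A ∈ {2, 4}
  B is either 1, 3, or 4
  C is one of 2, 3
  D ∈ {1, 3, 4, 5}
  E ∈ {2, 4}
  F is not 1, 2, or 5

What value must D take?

The 2 variables A and E are confined to {2, 4}, which locks those values in; drop them from B, C, D, F.
C has just one choice, so C = 3. Strike 3 from B, D, F.
B must be 1 (only option left). Eliminate 1 elsewhere: D.
So D = 5.

5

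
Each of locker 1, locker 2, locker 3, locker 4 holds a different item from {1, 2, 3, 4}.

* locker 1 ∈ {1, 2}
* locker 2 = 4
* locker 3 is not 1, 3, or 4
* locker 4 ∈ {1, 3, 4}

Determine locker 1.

1

locker 2 must be 4 (only option left). Strike 4 from locker 4.
That leaves locker 3 = 2. So locker 1 can't be 2.
So locker 1 = 1.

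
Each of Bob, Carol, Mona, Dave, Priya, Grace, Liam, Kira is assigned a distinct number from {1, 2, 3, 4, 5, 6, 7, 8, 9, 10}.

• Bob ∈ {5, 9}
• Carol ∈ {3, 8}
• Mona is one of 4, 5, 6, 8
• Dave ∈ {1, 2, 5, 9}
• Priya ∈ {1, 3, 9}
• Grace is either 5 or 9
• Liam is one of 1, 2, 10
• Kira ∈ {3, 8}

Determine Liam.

The 2 variables Bob and Grace are confined to {5, 9}, which locks those values in; drop them from Mona, Dave, Priya.
Carol and Kira share exactly the 2 values {3, 8}; by pigeonhole those values go to them, so strike 3, 8 from Mona, Priya.
Priya must be 1 (only option left). Strike 1 from Dave, Liam.
Dave must be 2 (only option left). So Liam can't be 2.
So Liam = 10.

10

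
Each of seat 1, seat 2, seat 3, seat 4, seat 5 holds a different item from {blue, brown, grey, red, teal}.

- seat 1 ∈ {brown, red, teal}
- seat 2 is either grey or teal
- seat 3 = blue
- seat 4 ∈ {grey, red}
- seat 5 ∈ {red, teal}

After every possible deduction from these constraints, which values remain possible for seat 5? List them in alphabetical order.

red, teal

seat 3's domain is down to {blue}, so seat 3 = blue.
Among the 4 still-open variables, brown fits only seat 1 (and all 4 values in {brown, grey, red, teal} must be used), so seat 1 = brown.
No further eliminations apply; seat 5 can still be any of red, teal.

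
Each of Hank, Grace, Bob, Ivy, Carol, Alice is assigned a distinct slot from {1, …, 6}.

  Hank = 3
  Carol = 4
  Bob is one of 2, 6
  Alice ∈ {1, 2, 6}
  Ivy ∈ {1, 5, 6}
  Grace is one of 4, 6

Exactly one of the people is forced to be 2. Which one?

Bob

Hank has just one choice, so Hank = 3.
Carol has just one choice, so Carol = 4. Strike 4 from Grace.
That leaves Grace = 6. Strike 6 from Bob, Ivy, Alice.
So 2 goes to Bob.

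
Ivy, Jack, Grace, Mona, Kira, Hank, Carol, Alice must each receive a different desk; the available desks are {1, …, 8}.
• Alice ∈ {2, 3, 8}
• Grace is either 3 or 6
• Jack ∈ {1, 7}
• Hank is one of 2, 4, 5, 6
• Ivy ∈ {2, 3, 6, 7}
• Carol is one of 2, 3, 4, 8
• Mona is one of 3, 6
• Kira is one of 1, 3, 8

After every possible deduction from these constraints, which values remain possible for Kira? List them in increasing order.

1, 8

The 8 variables together cover exactly {1, 2, 3, 4, 5, 6, 7, 8} — 8 values for 8 variables — and 5 appears only in Hank's list, so Hank = 5.
The 7 still-open variables together cover exactly {1, 2, 3, 4, 6, 7, 8} — 7 values for 7 variables — and 4 appears only in Carol's list, so Carol = 4.
Grace and Mona share exactly the 2 values {3, 6}; by pigeonhole those values go to them, so strike 3, 6 from Ivy, Kira, Alice.
No further eliminations apply; Kira can still be any of 1, 8.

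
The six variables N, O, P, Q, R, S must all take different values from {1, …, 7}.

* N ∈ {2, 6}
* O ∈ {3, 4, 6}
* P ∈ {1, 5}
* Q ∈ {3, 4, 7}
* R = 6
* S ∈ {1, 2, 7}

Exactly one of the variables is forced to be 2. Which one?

R's domain is down to {6}, so R = 6. Eliminate 6 elsewhere: N, O.
So 2 goes to N.

N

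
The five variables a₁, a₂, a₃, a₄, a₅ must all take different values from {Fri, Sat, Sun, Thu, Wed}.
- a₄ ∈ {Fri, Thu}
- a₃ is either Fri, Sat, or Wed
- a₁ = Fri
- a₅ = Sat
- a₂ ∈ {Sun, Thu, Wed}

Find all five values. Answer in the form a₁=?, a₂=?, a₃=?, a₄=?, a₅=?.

a₁=Fri, a₂=Sun, a₃=Wed, a₄=Thu, a₅=Sat

a₁'s domain is down to {Fri}, so a₁ = Fri. Eliminate Fri elsewhere: a₃, a₄.
a₄'s domain is down to {Thu}, so a₄ = Thu. Strike Thu from a₂.
a₅ has just one choice, so a₅ = Sat. Strike Sat from a₃.
a₃ must be Wed (only option left). So a₂ can't be Wed.
That leaves a₂ = Sun.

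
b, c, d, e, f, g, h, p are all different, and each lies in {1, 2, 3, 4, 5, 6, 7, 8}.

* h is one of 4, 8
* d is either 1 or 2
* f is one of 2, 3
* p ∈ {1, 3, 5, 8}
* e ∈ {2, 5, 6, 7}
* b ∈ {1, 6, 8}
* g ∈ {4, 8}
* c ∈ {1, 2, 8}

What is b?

6

The 8 variables together cover exactly {1, 2, 3, 4, 5, 6, 7, 8} — 8 values for 8 variables — and 7 appears only in e's list, so e = 7.
Among the 7 still-open variables, 5 fits only p (and all 7 values in {1, 2, 3, 4, 5, 6, 8} must be used), so p = 5.
The 6 still-open variables draw from only 6 values {1, 2, 3, 4, 6, 8}, so each is used; only f can be 3, hence f = 3.
The 5 still-open variables together cover exactly {1, 2, 4, 6, 8} — 5 values for 5 variables — and 6 appears only in b's list, so b = 6.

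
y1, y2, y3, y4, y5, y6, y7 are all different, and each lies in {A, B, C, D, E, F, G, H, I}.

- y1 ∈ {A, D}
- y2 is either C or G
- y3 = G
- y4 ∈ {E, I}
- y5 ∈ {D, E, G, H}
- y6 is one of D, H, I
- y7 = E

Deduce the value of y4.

y3 must be G (only option left). So y2, y5 can't be G.
y7's domain is down to {E}, so y7 = E. Strike E from y4, y5.
So y4 = I.

I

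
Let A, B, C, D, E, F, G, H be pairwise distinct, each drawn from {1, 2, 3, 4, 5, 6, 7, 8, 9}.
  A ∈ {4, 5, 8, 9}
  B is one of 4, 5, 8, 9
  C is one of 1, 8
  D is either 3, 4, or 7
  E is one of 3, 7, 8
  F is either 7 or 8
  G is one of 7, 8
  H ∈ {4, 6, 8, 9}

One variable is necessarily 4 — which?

Among the 8 variables, 1 fits only C (and all 8 values in {1, 3, 4, 5, 6, 7, 8, 9} must be used), so C = 1.
The 7 still-open variables together cover exactly {3, 4, 5, 6, 7, 8, 9} — 7 values for 7 variables — and 6 appears only in H's list, so H = 6.
F and G share exactly the 2 values {7, 8}; by pigeonhole those values go to them, so strike 7, 8 from A, B, D, E.
That leaves E = 3. Remove 3 from D.
So 4 goes to D.

D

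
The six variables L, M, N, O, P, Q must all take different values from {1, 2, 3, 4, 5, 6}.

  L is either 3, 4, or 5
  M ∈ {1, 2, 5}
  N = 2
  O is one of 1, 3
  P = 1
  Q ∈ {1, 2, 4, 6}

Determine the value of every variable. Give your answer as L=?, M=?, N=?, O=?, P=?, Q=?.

N's domain is down to {2}, so N = 2. Remove 2 from M, Q.
That leaves P = 1. Strike 1 from M, O, Q.
That leaves M = 5. Eliminate 5 elsewhere: L.
O's domain is down to {3}, so O = 3. So L can't be 3.
L must be 4 (only option left). Remove 4 from Q.
Q must be 6 (only option left).

L=4, M=5, N=2, O=3, P=1, Q=6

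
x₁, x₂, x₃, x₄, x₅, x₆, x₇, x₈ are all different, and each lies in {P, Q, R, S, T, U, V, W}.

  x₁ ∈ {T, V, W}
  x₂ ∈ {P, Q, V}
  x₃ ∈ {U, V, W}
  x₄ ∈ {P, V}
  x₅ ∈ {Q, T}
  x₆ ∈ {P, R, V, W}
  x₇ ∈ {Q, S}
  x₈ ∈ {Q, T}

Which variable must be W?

x₁

The 8 variables draw from only 8 values {P, Q, R, S, T, U, V, W}, so each is used; only x₆ can be R, hence x₆ = R.
The 7 still-open variables draw from only 7 values {P, Q, S, T, U, V, W}, so each is used; only x₇ can be S, hence x₇ = S.
The 6 still-open variables together cover exactly {P, Q, T, U, V, W} — 6 values for 6 variables — and U appears only in x₃'s list, so x₃ = U.
The 5 still-open variables together cover exactly {P, Q, T, V, W} — 5 values for 5 variables — and W appears only in x₁'s list, so x₁ = W.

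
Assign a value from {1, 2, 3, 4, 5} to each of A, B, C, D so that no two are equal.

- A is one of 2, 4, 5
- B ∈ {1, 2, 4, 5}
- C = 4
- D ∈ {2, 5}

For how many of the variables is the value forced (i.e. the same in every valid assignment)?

C must be 4 (only option left). Eliminate 4 elsewhere: A, B.
Among the 3 still-open variables, 1 fits only B (and all 3 values in {1, 2, 5} must be used), so B = 1.
Determined: B=1, C=4. The other variables each still have more than one consistent value. That makes 2.

2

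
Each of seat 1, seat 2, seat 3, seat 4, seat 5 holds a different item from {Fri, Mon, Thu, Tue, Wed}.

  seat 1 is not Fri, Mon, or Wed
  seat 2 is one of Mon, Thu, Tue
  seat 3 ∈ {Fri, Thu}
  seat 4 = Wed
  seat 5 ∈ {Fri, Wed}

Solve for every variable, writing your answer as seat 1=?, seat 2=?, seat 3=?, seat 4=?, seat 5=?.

seat 4 must be Wed (only option left). Strike Wed from seat 5.
seat 5's domain is down to {Fri}, so seat 5 = Fri. Eliminate Fri elsewhere: seat 3.
seat 3 has just one choice, so seat 3 = Thu. So seat 1, seat 2 can't be Thu.
That leaves seat 1 = Tue. Remove Tue from seat 2.
seat 2 must be Mon (only option left).

seat 1=Tue, seat 2=Mon, seat 3=Thu, seat 4=Wed, seat 5=Fri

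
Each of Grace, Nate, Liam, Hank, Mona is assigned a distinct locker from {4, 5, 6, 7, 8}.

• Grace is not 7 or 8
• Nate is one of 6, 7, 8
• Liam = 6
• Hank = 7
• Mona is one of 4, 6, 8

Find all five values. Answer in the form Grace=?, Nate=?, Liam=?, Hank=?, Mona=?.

Liam must be 6 (only option left). Strike 6 from Grace, Nate, Mona.
That leaves Hank = 7. So Nate can't be 7.
That leaves Nate = 8. Strike 8 from Mona.
That leaves Mona = 4. Strike 4 from Grace.
Grace must be 5 (only option left).

Grace=5, Nate=8, Liam=6, Hank=7, Mona=4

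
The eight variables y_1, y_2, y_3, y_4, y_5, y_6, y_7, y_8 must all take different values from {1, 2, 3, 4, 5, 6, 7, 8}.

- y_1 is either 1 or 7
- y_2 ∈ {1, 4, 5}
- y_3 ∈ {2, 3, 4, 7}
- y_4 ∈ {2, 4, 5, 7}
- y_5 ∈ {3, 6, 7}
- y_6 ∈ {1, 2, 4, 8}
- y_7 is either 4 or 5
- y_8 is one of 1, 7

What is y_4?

2

The 8 variables together cover exactly {1, 2, 3, 4, 5, 6, 7, 8} — 8 values for 8 variables — and 6 appears only in y_5's list, so y_5 = 6.
Among the 7 still-open variables, 3 fits only y_3 (and all 7 values in {1, 2, 3, 4, 5, 7, 8} must be used), so y_3 = 3.
Among the 6 still-open variables, 8 fits only y_6 (and all 6 values in {1, 2, 4, 5, 7, 8} must be used), so y_6 = 8.
The 5 still-open variables together cover exactly {1, 2, 4, 5, 7} — 5 values for 5 variables — and 2 appears only in y_4's list, so y_4 = 2.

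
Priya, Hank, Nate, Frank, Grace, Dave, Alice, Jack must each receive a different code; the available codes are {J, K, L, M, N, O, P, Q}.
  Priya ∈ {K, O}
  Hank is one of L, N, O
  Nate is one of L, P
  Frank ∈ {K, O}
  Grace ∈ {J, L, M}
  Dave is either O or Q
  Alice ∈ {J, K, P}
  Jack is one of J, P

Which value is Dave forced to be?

Q

The 8 variables together cover exactly {J, K, L, M, N, O, P, Q} — 8 values for 8 variables — and M appears only in Grace's list, so Grace = M.
The 7 still-open variables together cover exactly {J, K, L, N, O, P, Q} — 7 values for 7 variables — and N appears only in Hank's list, so Hank = N.
The 6 still-open variables together cover exactly {J, K, L, O, P, Q} — 6 values for 6 variables — and L appears only in Nate's list, so Nate = L.
The 5 still-open variables draw from only 5 values {J, K, O, P, Q}, so each is used; only Dave can be Q, hence Dave = Q.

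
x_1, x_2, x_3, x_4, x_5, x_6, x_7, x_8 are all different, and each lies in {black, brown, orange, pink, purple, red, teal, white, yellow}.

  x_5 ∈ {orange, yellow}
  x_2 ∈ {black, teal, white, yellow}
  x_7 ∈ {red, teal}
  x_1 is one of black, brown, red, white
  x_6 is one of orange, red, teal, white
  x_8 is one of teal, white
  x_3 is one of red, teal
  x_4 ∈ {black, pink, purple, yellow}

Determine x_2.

x_3 and x_7 share exactly the 2 values {red, teal}; by pigeonhole those values go to them, so strike red, teal from x_1, x_2, x_6, x_8.
x_8 has just one choice, so x_8 = white. Eliminate white elsewhere: x_1, x_2, x_6.
x_6 has just one choice, so x_6 = orange. Eliminate orange elsewhere: x_5.
x_5's domain is down to {yellow}, so x_5 = yellow. Strike yellow from x_2, x_4.
So x_2 = black.

black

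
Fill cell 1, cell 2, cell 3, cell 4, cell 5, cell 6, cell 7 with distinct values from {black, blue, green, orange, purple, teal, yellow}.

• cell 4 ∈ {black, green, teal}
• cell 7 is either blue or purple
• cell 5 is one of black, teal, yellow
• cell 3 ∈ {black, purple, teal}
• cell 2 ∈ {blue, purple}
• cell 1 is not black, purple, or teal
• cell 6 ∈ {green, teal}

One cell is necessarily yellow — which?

cell 5

The 7 variables draw from only 7 values {black, blue, green, orange, purple, teal, yellow}, so each is used; only cell 1 can be orange, hence cell 1 = orange.
The 6 still-open variables draw from only 6 values {black, blue, green, purple, teal, yellow}, so each is used; only cell 5 can be yellow, hence cell 5 = yellow.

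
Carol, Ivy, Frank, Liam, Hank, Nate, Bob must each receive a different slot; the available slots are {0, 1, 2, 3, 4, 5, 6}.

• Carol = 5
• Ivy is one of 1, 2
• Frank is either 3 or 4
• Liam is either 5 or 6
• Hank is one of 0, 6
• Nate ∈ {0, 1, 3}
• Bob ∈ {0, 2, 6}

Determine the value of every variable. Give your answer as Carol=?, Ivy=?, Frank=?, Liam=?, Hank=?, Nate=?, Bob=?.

Carol=5, Ivy=1, Frank=4, Liam=6, Hank=0, Nate=3, Bob=2

Carol has just one choice, so Carol = 5. Remove 5 from Liam.
That leaves Liam = 6. Strike 6 from Hank, Bob.
That leaves Hank = 0. So Nate, Bob can't be 0.
Bob has just one choice, so Bob = 2. Remove 2 from Ivy.
Ivy's domain is down to {1}, so Ivy = 1. Remove 1 from Nate.
That leaves Nate = 3. Eliminate 3 elsewhere: Frank.
Frank must be 4 (only option left).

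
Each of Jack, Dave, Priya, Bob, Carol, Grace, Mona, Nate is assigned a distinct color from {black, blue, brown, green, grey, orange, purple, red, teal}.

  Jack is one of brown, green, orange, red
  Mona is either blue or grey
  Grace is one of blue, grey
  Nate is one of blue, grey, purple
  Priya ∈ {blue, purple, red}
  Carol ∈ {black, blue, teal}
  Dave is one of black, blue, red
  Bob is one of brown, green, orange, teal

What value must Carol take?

teal

Grace and Mona between them cover only {blue, grey} — a naked pair. Remove those values from Dave, Priya, Carol, Nate.
Nate must be purple (only option left). Remove purple from Priya.
Priya has just one choice, so Priya = red. So Jack, Dave can't be red.
That leaves Dave = black. Eliminate black elsewhere: Carol.
So Carol = teal.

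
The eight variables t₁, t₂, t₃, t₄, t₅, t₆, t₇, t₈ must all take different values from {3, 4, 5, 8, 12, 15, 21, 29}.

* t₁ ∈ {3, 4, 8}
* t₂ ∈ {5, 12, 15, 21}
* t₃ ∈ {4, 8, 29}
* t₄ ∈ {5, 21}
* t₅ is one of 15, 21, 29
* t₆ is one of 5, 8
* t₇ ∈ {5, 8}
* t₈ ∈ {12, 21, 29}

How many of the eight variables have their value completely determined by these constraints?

The 8 variables together cover exactly {3, 4, 5, 8, 12, 15, 21, 29} — 8 values for 8 variables — and 3 appears only in t₁'s list, so t₁ = 3.
The 7 still-open variables draw from only 7 values {4, 5, 8, 12, 15, 21, 29}, so each is used; only t₃ can be 4, hence t₃ = 4.
t₆ and t₇ between them cover only {5, 8} — a naked pair. Remove those values from t₂, t₄.
That leaves t₄ = 21. Strike 21 from t₂, t₅, t₈.
Determined: t₁=3, t₃=4, t₄=21. The other variables each still have more than one consistent value. That makes 3.

3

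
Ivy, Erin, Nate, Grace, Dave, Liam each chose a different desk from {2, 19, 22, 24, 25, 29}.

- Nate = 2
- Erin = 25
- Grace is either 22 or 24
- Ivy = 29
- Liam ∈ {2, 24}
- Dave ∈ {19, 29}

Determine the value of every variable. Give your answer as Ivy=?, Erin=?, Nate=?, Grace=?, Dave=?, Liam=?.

Ivy's domain is down to {29}, so Ivy = 29. So Dave can't be 29.
Erin has just one choice, so Erin = 25.
Nate has just one choice, so Nate = 2. So Liam can't be 2.
Dave has just one choice, so Dave = 19.
Liam must be 24 (only option left). Strike 24 from Grace.
Grace has just one choice, so Grace = 22.

Ivy=29, Erin=25, Nate=2, Grace=22, Dave=19, Liam=24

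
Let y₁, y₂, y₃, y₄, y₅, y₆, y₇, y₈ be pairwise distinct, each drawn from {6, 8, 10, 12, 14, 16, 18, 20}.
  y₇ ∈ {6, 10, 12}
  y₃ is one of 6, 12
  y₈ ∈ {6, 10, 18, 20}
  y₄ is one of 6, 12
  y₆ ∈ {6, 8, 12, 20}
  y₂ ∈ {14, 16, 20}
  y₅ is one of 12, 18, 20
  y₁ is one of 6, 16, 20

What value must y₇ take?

10

The 8 variables together cover exactly {6, 8, 10, 12, 14, 16, 18, 20} — 8 values for 8 variables — and 8 appears only in y₆'s list, so y₆ = 8.
The 7 still-open variables together cover exactly {6, 10, 12, 14, 16, 18, 20} — 7 values for 7 variables — and 14 appears only in y₂'s list, so y₂ = 14.
The 6 still-open variables together cover exactly {6, 10, 12, 16, 18, 20} — 6 values for 6 variables — and 16 appears only in y₁'s list, so y₁ = 16.
The 2 variables y₃ and y₄ are confined to {6, 12}, which locks those values in; drop them from y₅, y₇, y₈.
So y₇ = 10.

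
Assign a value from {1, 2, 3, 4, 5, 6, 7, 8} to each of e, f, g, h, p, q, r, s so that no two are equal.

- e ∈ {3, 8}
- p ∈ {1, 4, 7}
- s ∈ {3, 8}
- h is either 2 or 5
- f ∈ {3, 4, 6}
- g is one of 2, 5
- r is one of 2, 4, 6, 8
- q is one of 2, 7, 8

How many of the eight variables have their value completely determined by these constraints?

2

The 8 variables together cover exactly {1, 2, 3, 4, 5, 6, 7, 8} — 8 values for 8 variables — and 1 appears only in p's list, so p = 1.
The 7 still-open variables draw from only 7 values {2, 3, 4, 5, 6, 7, 8}, so each is used; only q can be 7, hence q = 7.
e and s between them cover only {3, 8} — a naked pair. Remove those values from f, r.
g and h share exactly the 2 values {2, 5}; by pigeonhole those values go to them, so strike 2, 5 from r.
Determined: p=1, q=7. The other variables each still have more than one consistent value. That makes 2.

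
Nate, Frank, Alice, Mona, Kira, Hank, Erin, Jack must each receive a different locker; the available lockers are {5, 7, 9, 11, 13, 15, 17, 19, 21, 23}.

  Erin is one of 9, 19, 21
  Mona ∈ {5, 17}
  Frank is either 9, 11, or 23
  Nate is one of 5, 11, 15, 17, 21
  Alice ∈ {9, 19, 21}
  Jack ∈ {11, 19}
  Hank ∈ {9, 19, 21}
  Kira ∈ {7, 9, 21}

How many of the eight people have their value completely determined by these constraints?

3

The 3 variables Alice, Hank, Erin are confined to {9, 19, 21}, which locks those values in; drop them from Nate, Frank, Kira, Jack.
Kira must be 7 (only option left).
Jack must be 11 (only option left). So Nate, Frank can't be 11.
Frank has just one choice, so Frank = 23.
Determined: Frank=23, Kira=7, Jack=11. The other people each still have more than one consistent value. That makes 3.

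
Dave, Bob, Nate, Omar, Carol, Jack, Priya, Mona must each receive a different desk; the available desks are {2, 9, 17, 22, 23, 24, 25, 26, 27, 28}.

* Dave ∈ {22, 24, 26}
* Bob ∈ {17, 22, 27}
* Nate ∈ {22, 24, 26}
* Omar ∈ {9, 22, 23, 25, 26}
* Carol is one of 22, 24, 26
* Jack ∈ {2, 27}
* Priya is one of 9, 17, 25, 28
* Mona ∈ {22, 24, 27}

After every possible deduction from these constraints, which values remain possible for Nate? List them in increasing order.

22, 24, 26

Dave, Nate, Carol share exactly the 3 values {22, 24, 26}; by pigeonhole those values go to them, so strike 22, 24, 26 from Bob, Omar, Mona.
Mona's domain is down to {27}, so Mona = 27. So Bob, Jack can't be 27.
Bob must be 17 (only option left). Eliminate 17 elsewhere: Priya.
That leaves Jack = 2.
No further eliminations apply; Nate can still be any of 22, 24, 26.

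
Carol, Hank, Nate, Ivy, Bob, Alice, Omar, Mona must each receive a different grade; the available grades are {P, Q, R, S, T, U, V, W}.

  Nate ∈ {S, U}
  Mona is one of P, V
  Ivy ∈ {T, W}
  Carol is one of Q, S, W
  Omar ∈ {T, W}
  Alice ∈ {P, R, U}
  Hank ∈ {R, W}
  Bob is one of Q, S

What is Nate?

U

The 8 variables draw from only 8 values {P, Q, R, S, T, U, V, W}, so each is used; only Mona can be V, hence Mona = V.
The 7 still-open variables together cover exactly {P, Q, R, S, T, U, W} — 7 values for 7 variables — and P appears only in Alice's list, so Alice = P.
The 6 still-open variables draw from only 6 values {Q, R, S, T, U, W}, so each is used; only Hank can be R, hence Hank = R.
Among the 5 still-open variables, U fits only Nate (and all 5 values in {Q, S, T, U, W} must be used), so Nate = U.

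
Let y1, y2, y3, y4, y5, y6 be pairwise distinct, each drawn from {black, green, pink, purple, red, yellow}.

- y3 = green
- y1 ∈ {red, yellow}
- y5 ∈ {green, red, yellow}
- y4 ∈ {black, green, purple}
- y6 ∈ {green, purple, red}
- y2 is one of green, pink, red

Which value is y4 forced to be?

y3 must be green (only option left). Strike green from y2, y4, y5, y6.
The 5 still-open variables together cover exactly {black, pink, purple, red, yellow} — 5 values for 5 variables — and black appears only in y4's list, so y4 = black.

black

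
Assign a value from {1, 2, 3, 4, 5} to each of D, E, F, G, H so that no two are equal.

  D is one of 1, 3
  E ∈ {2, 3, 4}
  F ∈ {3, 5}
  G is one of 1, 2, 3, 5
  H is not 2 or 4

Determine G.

The 5 variables together cover exactly {1, 2, 3, 4, 5} — 5 values for 5 variables — and 4 appears only in E's list, so E = 4.
The 4 still-open variables draw from only 4 values {1, 2, 3, 5}, so each is used; only G can be 2, hence G = 2.

2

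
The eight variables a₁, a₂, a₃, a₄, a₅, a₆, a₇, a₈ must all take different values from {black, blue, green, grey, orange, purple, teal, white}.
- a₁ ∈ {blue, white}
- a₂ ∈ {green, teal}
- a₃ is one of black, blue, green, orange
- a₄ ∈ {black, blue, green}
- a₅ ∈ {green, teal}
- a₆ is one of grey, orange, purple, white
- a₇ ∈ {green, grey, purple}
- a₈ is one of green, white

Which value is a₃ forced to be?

a₂ and a₅ between them cover only {green, teal} — a naked pair. Remove those values from a₃, a₄, a₇, a₈.
a₈ has just one choice, so a₈ = white. Remove white from a₁, a₆.
a₁ has just one choice, so a₁ = blue. Eliminate blue elsewhere: a₃, a₄.
a₄ must be black (only option left). Eliminate black elsewhere: a₃.
So a₃ = orange.

orange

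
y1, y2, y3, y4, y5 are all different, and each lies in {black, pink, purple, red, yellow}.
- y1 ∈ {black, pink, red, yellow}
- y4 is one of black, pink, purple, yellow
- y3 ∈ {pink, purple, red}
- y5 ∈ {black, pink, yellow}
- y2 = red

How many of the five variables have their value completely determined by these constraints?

1

y2 must be red (only option left). So y1, y3 can't be red.
Determined: y2=red. The other variables each still have more than one consistent value. That makes 1.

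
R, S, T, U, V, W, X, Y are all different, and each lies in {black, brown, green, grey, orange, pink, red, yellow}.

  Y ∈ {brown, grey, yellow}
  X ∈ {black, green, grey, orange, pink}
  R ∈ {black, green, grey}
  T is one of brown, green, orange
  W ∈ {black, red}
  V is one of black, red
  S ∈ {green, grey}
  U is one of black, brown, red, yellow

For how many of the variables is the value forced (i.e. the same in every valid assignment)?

The 8 variables draw from only 8 values {black, brown, green, grey, orange, pink, red, yellow}, so each is used; only X can be pink, hence X = pink.
The 7 still-open variables draw from only 7 values {black, brown, green, grey, orange, red, yellow}, so each is used; only T can be orange, hence T = orange.
V and W between them cover only {black, red} — a naked pair. Remove those values from R, U.
R and S share exactly the 2 values {green, grey}; by pigeonhole those values go to them, so strike green, grey from Y.
Determined: T=orange, X=pink. The other variables each still have more than one consistent value. That makes 2.

2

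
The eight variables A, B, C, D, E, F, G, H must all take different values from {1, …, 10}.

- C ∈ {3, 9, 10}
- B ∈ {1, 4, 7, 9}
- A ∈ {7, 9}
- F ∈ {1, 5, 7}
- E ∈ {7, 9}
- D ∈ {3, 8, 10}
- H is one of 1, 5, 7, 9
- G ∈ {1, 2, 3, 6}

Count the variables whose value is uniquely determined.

1

The 2 variables A and E are confined to {7, 9}, which locks those values in; drop them from B, C, F, H.
F and H share exactly the 2 values {1, 5}; by pigeonhole those values go to them, so strike 1, 5 from B, G.
B must be 4 (only option left).
Determined: B=4. The other variables each still have more than one consistent value. That makes 1.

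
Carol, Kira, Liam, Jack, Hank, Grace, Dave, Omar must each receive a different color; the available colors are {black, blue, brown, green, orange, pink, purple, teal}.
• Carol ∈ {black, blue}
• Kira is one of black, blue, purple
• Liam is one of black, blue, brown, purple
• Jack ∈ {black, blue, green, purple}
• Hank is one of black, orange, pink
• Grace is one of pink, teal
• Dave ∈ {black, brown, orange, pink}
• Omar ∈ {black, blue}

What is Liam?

brown

Among the 8 variables, green fits only Jack (and all 8 values in {black, blue, brown, green, orange, pink, purple, teal} must be used), so Jack = green.
The 7 still-open variables draw from only 7 values {black, blue, brown, orange, pink, purple, teal}, so each is used; only Grace can be teal, hence Grace = teal.
Carol and Omar share exactly the 2 values {black, blue}; by pigeonhole those values go to them, so strike black, blue from Kira, Liam, Hank, Dave.
Kira's domain is down to {purple}, so Kira = purple. Remove purple from Liam.
So Liam = brown.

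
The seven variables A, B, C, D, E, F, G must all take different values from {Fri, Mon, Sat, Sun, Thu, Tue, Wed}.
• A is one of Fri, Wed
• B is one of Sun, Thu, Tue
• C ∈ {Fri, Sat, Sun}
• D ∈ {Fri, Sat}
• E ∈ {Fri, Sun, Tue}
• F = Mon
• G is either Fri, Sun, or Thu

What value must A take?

F has just one choice, so F = Mon.
The 6 still-open variables draw from only 6 values {Fri, Sat, Sun, Thu, Tue, Wed}, so each is used; only A can be Wed, hence A = Wed.

Wed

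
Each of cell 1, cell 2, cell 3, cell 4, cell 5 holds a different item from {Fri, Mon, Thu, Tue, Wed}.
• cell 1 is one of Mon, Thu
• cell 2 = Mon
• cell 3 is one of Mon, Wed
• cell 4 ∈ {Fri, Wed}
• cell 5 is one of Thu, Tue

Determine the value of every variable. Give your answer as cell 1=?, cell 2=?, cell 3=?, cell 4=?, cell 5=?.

cell 2 has just one choice, so cell 2 = Mon. So cell 1, cell 3 can't be Mon.
cell 3 must be Wed (only option left). So cell 4 can't be Wed.
cell 4's domain is down to {Fri}, so cell 4 = Fri.
cell 1 has just one choice, so cell 1 = Thu. So cell 5 can't be Thu.
cell 5's domain is down to {Tue}, so cell 5 = Tue.

cell 1=Thu, cell 2=Mon, cell 3=Wed, cell 4=Fri, cell 5=Tue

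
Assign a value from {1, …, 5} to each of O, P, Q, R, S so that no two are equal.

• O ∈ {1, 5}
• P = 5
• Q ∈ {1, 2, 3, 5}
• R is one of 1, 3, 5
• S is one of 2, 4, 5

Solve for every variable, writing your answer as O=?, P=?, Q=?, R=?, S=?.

P has just one choice, so P = 5. So O, Q, R, S can't be 5.
That leaves O = 1. So Q, R can't be 1.
That leaves R = 3. So Q can't be 3.
Q's domain is down to {2}, so Q = 2. So S can't be 2.
S must be 4 (only option left).

O=1, P=5, Q=2, R=3, S=4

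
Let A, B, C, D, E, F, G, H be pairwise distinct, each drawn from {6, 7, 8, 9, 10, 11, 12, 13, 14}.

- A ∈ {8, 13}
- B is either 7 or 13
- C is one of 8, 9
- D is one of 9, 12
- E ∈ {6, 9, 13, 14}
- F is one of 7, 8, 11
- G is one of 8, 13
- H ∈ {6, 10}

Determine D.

The 2 variables A and G are confined to {8, 13}, which locks those values in; drop them from B, C, E, F.
B must be 7 (only option left). Eliminate 7 elsewhere: F.
C's domain is down to {9}, so C = 9. Strike 9 from D, E.
So D = 12.

12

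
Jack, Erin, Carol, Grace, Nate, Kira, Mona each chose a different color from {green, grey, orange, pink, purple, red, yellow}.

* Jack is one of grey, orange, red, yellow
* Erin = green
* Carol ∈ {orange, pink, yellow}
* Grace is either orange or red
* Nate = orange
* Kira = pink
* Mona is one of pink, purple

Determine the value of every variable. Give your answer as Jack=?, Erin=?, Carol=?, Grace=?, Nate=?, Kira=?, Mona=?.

Erin must be green (only option left).
That leaves Nate = orange. Strike orange from Jack, Carol, Grace.
That leaves Kira = pink. Eliminate pink elsewhere: Carol, Mona.
That leaves Mona = purple.
Carol's domain is down to {yellow}, so Carol = yellow. So Jack can't be yellow.
That leaves Grace = red. Remove red from Jack.
That leaves Jack = grey.

Jack=grey, Erin=green, Carol=yellow, Grace=red, Nate=orange, Kira=pink, Mona=purple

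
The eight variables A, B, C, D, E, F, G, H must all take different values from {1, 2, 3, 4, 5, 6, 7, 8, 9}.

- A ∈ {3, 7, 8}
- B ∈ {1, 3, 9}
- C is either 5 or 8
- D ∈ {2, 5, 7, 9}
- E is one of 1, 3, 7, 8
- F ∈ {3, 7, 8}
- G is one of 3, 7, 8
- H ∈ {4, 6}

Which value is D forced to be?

A, F, G between them cover only {3, 7, 8} — a naked triple. Remove those values from B, C, D, E.
C must be 5 (only option left). Remove 5 from D.
E must be 1 (only option left). So B can't be 1.
That leaves B = 9. Strike 9 from D.
So D = 2.

2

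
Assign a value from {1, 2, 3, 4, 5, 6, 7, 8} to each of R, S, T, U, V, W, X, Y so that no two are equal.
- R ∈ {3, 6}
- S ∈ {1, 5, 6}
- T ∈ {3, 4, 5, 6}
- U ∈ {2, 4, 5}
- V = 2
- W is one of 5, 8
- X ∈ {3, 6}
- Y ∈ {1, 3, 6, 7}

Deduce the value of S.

1

V must be 2 (only option left). Strike 2 from U.
The 7 still-open variables draw from only 7 values {1, 3, 4, 5, 6, 7, 8}, so each is used; only Y can be 7, hence Y = 7.
The 6 still-open variables together cover exactly {1, 3, 4, 5, 6, 8} — 6 values for 6 variables — and 1 appears only in S's list, so S = 1.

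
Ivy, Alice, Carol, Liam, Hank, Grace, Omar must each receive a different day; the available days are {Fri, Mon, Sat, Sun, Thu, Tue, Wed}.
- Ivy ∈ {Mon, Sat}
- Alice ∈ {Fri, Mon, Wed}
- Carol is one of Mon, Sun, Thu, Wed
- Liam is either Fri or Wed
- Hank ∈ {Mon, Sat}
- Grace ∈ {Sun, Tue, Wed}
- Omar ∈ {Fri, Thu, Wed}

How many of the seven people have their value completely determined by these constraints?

The 7 variables draw from only 7 values {Fri, Mon, Sat, Sun, Thu, Tue, Wed}, so each is used; only Grace can be Tue, hence Grace = Tue.
The 6 still-open variables together cover exactly {Fri, Mon, Sat, Sun, Thu, Wed} — 6 values for 6 variables — and Sun appears only in Carol's list, so Carol = Sun.
The 5 still-open variables together cover exactly {Fri, Mon, Sat, Thu, Wed} — 5 values for 5 variables — and Thu appears only in Omar's list, so Omar = Thu.
Ivy and Hank between them cover only {Mon, Sat} — a naked pair. Remove those values from Alice.
Determined: Carol=Sun, Grace=Tue, Omar=Thu. The other people each still have more than one consistent value. That makes 3.

3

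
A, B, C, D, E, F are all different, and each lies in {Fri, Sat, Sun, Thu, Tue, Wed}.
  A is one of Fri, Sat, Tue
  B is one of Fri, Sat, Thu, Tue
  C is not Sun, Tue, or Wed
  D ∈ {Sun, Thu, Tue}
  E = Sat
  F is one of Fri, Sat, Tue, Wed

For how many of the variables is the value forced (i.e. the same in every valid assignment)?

E must be Sat (only option left). Eliminate Sat elsewhere: A, B, C, F.
The 5 still-open variables together cover exactly {Fri, Sun, Thu, Tue, Wed} — 5 values for 5 variables — and Sun appears only in D's list, so D = Sun.
The 4 still-open variables draw from only 4 values {Fri, Thu, Tue, Wed}, so each is used; only F can be Wed, hence F = Wed.
Determined: D=Sun, E=Sat, F=Wed. The other variables each still have more than one consistent value. That makes 3.

3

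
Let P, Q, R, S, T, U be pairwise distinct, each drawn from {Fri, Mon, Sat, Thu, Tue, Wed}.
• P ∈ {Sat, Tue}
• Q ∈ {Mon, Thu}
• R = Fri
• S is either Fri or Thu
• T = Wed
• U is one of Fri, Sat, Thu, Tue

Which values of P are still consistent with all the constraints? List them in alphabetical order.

Sat, Tue

R has just one choice, so R = Fri. Remove Fri from S, U.
S must be Thu (only option left). So Q, U can't be Thu.
T's domain is down to {Wed}, so T = Wed.
Q's domain is down to {Mon}, so Q = Mon.
No further eliminations apply; P can still be any of Sat, Tue.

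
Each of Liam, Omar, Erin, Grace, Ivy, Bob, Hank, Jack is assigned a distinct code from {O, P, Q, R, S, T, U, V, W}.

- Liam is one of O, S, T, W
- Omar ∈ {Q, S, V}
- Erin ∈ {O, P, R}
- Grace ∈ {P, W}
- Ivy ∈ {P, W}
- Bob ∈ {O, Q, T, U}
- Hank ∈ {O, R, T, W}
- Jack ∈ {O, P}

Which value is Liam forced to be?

S

Grace and Ivy between them cover only {P, W} — a naked pair. Remove those values from Liam, Erin, Hank, Jack.
Jack's domain is down to {O}, so Jack = O. Remove O from Liam, Erin, Bob, Hank.
Erin must be R (only option left). Remove R from Hank.
That leaves Hank = T. So Liam, Bob can't be T.
So Liam = S.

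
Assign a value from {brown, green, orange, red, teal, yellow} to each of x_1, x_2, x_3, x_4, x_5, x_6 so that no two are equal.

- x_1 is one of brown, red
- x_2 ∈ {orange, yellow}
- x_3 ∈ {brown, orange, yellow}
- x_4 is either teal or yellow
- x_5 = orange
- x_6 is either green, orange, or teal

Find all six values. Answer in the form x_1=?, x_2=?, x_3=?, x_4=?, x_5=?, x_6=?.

x_1=red, x_2=yellow, x_3=brown, x_4=teal, x_5=orange, x_6=green

x_5 has just one choice, so x_5 = orange. So x_2, x_3, x_6 can't be orange.
x_2's domain is down to {yellow}, so x_2 = yellow. So x_3, x_4 can't be yellow.
That leaves x_3 = brown. Remove brown from x_1.
x_4's domain is down to {teal}, so x_4 = teal. Eliminate teal elsewhere: x_6.
x_6 has just one choice, so x_6 = green.
x_1's domain is down to {red}, so x_1 = red.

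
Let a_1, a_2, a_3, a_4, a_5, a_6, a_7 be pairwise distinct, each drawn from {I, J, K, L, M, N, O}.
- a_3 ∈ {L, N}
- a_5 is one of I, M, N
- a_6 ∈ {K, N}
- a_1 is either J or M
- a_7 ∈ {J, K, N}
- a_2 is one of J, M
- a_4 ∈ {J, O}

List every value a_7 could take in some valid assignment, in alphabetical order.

Among the 7 variables, I fits only a_5 (and all 7 values in {I, J, K, L, M, N, O} must be used), so a_5 = I.
The 6 still-open variables together cover exactly {J, K, L, M, N, O} — 6 values for 6 variables — and L appears only in a_3's list, so a_3 = L.
Among the 5 still-open variables, O fits only a_4 (and all 5 values in {J, K, M, N, O} must be used), so a_4 = O.
a_1 and a_2 share exactly the 2 values {J, M}; by pigeonhole those values go to them, so strike J, M from a_7.
No further eliminations apply; a_7 can still be any of K, N.

K, N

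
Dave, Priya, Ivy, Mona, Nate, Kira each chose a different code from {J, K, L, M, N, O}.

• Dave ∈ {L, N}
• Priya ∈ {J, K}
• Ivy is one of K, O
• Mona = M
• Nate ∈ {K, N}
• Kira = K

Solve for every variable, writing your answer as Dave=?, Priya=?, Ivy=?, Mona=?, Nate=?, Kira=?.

Mona must be M (only option left).
Kira has just one choice, so Kira = K. So Priya, Ivy, Nate can't be K.
That leaves Priya = J.
Ivy's domain is down to {O}, so Ivy = O.
Nate has just one choice, so Nate = N. So Dave can't be N.
Dave must be L (only option left).

Dave=L, Priya=J, Ivy=O, Mona=M, Nate=N, Kira=K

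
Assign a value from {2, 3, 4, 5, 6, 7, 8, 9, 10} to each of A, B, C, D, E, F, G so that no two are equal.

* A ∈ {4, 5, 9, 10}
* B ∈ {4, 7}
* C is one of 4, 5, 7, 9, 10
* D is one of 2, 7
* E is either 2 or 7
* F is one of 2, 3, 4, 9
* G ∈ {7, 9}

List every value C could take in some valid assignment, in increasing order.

The 7 variables together cover exactly {2, 3, 4, 5, 7, 9, 10} — 7 values for 7 variables — and 3 appears only in F's list, so F = 3.
D and E between them cover only {2, 7} — a naked pair. Remove those values from B, C, G.
That leaves B = 4. Remove 4 from A, C.
That leaves G = 9. So A, C can't be 9.
No further eliminations apply; C can still be any of 5, 10.

5, 10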